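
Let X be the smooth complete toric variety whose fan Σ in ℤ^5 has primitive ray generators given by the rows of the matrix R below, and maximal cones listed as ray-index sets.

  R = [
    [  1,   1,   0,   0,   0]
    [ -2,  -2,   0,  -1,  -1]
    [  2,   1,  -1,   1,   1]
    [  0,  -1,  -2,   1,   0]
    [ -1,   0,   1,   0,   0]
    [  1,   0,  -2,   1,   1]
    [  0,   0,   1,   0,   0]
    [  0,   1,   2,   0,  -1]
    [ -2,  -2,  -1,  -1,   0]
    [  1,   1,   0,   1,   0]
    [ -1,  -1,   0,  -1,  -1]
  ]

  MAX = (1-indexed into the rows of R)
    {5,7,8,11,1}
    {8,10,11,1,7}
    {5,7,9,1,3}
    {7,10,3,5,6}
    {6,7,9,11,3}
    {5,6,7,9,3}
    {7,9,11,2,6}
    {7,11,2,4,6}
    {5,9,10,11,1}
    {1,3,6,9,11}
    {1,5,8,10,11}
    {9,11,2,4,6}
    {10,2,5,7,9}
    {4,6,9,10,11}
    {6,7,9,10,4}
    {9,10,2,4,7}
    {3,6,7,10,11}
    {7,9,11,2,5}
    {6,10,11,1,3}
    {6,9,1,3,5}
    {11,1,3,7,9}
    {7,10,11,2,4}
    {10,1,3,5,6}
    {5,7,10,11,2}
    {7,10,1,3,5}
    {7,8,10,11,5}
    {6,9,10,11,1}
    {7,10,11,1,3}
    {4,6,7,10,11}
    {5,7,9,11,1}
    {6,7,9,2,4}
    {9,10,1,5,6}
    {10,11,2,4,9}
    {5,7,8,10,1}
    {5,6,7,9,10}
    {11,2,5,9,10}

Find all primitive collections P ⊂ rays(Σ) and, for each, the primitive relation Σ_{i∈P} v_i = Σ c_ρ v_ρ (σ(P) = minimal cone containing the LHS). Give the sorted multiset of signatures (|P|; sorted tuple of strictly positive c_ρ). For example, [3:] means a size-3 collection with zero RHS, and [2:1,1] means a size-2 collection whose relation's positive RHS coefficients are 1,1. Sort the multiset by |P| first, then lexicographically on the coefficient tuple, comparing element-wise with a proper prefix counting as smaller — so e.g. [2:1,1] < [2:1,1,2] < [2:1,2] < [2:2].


Minimal non-faces — 20 found among 11 rays, 36 max cones:

  {1,2}:  v_{1} + v_{2} = v_{11} ; sig = [2:1]
  {6,8}:  v_{6} + v_{8} = v_{10} ; sig = [2:1]
  {8,9}:  v_{8} + v_{9} = v_{5} + v_{11} ; sig = [2:1,1]
  {1,4}:  v_{1} + v_{4} = v_{6} + v_{10} + v_{11} ; sig = [2:1,1,1]
  {2,3}:  v_{2} + v_{3} = v_{6} + v_{7} + v_{11} ; sig = [2:1,1,1]
  {3,8}:  v_{3} + v_{8} = v_{1} + v_{7} + v_{10} ; sig = [2:1,1,1]
  {2,8}:  v_{2} + v_{8} = v_{5} + v_{7} + v_{10} + 2·v_{11} ; sig = [2:1,1,1,2]
  {3,4}:  v_{3} + v_{4} = 2·v_{6} + v_{7} + v_{10} + v_{11} ; sig = [2:1,1,1,2]
  {4,8}:  v_{4} + v_{8} = v_{2} + 2·v_{10} ; sig = [2:1,2]
  {4,5}:  v_{4} + v_{5} = v_{7} + 2·v_{9} + 3·v_{10} ; sig = [2:1,2,3]
  {3,5,11}:  v_{3} + v_{5} + v_{11} = 0 ; sig = [3:]
  {1,6,7}:  v_{1} + v_{6} + v_{7} = v_{3} ; sig = [3:1]
  {2,6,10}:  v_{2} + v_{6} + v_{10} = v_{4} ; sig = [3:1]
  {3,9,10}:  v_{3} + v_{9} + v_{10} = v_{6} ; sig = [3:1]
  {5,6,11}:  v_{5} + v_{6} + v_{11} = v_{9} + v_{10} ; sig = [3:1,1]
  {2,5,6}:  v_{2} + v_{5} + v_{6} = v_{7} + 2·v_{9} + 2·v_{10} ; sig = [3:1,2,2]
  {1,7,9,10}:  v_{1} + v_{7} + v_{9} + v_{10} = 0 ; sig = [4:]
  {7,9,10,11}:  v_{7} + v_{9} + v_{10} + v_{11} = v_{2} ; sig = [4:1]
  {4,7,9,11}:  v_{4} + v_{7} + v_{9} + v_{11} = 2·v_{2} + v_{6} ; sig = [4:1,2]
  {1,5,7,10,11}:  v_{1} + v_{5} + v_{7} + v_{10} + v_{11} = v_{8} ; sig = [5:1]

Sorted signature multiset PRS(X):
{ [2:1] ×2,  [2:1,1],  [2:1,1,1] ×3,  [2:1,1,1,2] ×2,  [2:1,2],  [2:1,2,3],  [3:],  [3:1] ×3,  [3:1,1],  [3:1,2,2],  [4:],  [4:1],  [4:1,2],  [5:1] }


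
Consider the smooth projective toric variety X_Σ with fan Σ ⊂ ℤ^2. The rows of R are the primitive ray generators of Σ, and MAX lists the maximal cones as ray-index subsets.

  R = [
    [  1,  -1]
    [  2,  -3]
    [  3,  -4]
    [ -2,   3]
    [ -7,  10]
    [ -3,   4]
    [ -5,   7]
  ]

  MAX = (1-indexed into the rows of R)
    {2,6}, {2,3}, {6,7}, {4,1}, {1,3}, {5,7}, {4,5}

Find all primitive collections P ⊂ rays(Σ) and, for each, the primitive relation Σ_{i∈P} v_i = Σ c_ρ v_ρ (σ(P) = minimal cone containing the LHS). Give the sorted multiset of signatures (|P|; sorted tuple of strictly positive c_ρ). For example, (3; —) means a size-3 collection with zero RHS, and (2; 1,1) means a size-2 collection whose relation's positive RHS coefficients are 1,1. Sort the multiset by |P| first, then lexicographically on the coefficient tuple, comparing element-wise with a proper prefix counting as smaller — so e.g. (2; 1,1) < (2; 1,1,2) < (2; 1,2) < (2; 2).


Δ(Σ) — 7 vertices, 14 min non-faces:

  • {2,4}:  v_{2} + v_{4} = 0  ⟹  sig = (2; —)
  • {3,6}:  v_{3} + v_{6} = 0  ⟹  sig = (2; —)
  • {1,2}:  v_{1} + v_{2} = v_{3}  ⟹  sig = (2; 1)
  • {1,6}:  v_{1} + v_{6} = v_{4}  ⟹  sig = (2; 1)
  • {2,5}:  v_{2} + v_{5} = v_{7}  ⟹  sig = (2; 1)
  • {2,7}:  v_{2} + v_{7} = v_{6}  ⟹  sig = (2; 1)
  • {3,4}:  v_{3} + v_{4} = v_{1}  ⟹  sig = (2; 1)
  • {3,7}:  v_{3} + v_{7} = v_{4}  ⟹  sig = (2; 1)
  • {4,6}:  v_{4} + v_{6} = v_{7}  ⟹  sig = (2; 1)
  • {4,7}:  v_{4} + v_{7} = v_{5}  ⟹  sig = (2; 1)
  • {1,7}:  v_{1} + v_{7} = 2·v_{4}  ⟹  sig = (2; 2)
  • {3,5}:  v_{3} + v_{5} = 2·v_{4}  ⟹  sig = (2; 2)
  • {5,6}:  v_{5} + v_{6} = 2·v_{7}  ⟹  sig = (2; 2)
  • {1,5}:  v_{1} + v_{5} = 3·v_{4}  ⟹  sig = (2; 3)

Signatures (|P|; sorted positive RHS coefficients), sorted:
{ (2; —) ×2,  (2; 1) ×8,  (2; 2) ×3,  (2; 3) }


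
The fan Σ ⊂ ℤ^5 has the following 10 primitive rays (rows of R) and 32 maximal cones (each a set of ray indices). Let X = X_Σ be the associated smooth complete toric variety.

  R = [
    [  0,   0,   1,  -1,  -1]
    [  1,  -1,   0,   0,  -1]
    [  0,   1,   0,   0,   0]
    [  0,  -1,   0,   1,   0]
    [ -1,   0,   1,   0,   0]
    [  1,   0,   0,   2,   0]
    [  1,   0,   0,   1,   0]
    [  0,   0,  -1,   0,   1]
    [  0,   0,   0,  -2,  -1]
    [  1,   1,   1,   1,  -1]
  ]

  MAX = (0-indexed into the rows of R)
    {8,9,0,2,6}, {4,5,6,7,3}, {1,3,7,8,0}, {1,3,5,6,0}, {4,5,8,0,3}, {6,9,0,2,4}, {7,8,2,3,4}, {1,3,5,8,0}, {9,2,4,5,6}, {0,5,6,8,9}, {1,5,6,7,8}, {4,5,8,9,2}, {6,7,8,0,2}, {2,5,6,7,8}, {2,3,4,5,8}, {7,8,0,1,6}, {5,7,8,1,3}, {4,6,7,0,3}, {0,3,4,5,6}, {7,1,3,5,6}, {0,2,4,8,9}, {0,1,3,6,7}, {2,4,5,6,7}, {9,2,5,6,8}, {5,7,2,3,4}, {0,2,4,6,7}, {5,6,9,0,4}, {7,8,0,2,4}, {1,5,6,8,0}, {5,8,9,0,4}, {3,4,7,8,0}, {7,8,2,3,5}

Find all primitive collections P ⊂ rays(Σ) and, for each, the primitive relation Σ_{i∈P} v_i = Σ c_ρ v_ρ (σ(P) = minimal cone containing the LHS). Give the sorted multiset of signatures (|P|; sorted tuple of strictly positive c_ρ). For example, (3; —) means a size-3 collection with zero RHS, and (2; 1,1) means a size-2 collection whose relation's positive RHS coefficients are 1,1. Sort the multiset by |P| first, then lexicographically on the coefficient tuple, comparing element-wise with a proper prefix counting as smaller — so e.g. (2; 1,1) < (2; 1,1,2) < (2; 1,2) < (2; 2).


The 12 primitive collections of Σ (r=10, n=5):

  {1,2}:  v_{1} + v_{2} = v_{5} + v_{8}  →  sig = (2; 1,1)
  {1,4}:  v_{1} + v_{4} = v_{0} + v_{3}  →  sig = (2; 1,1)
  {7,9}:  v_{7} + v_{9} = v_{2} + v_{6}  →  sig = (2; 1,1)
  {1,9}:  v_{1} + v_{9} = v_{0} + 2·v_{5} + v_{8}  →  sig = (2; 1,1,2)
  {3,9}:  v_{3} + v_{9} = v_{4} + 2·v_{5} + v_{8}  →  sig = (2; 1,1,2)
  {0,2,5}:  v_{0} + v_{2} + v_{5} = v_{9}  →  sig = (3; 1)
  {0,5,7}:  v_{0} + v_{5} + v_{7} = v_{6}  →  sig = (3; 1)
  {2,3,6}:  v_{2} + v_{3} + v_{6} = v_{5}  →  sig = (3; 1)
  {3,6,8}:  v_{3} + v_{6} + v_{8} = v_{1}  →  sig = (3; 1)
  {4,6,8}:  v_{4} + v_{6} + v_{8} = v_{0}  →  sig = (3; 1)
  {0,2,3}:  v_{0} + v_{2} + v_{3} = v_{4} + v_{5} + v_{8}  →  sig = (3; 1,1,1)
  {4,5,7,8}:  v_{4} + v_{5} + v_{7} + v_{8} = 0  →  sig = (4; —)

so the primitive-relation signature multiset is
[(2; 1,1), (2; 1,1), (2; 1,1), (2; 1,1,2), (2; 1,1,2), (3; 1), (3; 1), (3; 1), (3; 1), (3; 1), (3; 1,1,1), (4; —)]


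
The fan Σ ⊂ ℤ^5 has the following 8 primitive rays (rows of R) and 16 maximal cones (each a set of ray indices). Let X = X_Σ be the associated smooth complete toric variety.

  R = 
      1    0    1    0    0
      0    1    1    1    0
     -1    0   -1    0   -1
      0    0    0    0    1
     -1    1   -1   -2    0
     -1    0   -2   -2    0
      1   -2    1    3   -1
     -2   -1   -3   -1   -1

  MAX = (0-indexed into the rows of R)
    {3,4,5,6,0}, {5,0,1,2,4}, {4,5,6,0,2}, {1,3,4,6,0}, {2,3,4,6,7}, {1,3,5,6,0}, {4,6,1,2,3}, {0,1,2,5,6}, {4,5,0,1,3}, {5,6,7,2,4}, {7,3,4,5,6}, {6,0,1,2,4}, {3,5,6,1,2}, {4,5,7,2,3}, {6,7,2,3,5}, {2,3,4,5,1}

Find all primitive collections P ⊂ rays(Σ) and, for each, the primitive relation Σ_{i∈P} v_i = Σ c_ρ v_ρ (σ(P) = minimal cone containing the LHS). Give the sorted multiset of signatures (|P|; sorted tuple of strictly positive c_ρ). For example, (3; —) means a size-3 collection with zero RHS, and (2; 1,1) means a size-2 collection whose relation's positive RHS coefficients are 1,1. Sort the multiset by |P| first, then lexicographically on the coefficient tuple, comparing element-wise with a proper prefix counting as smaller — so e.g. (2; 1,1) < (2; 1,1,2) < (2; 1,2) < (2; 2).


|primitive collections| = 5. Relations:

  P = {0,7}:  v_{0} + v_{7} = v_{4} + v_{5} + v_{6}  ⇒ sig = (2; 1,1,1)
  P = {1,7}:  v_{1} + v_{7} = 2·v_{2} + v_{3}  ⇒ sig = (2; 1,2)
  P = {0,2,3}:  v_{0} + v_{2} + v_{3} = 0  ⇒ sig = (3; —)
  P = {1,4,5,6}:  v_{1} + v_{4} + v_{5} + v_{6} = v_{2}  ⇒ sig = (4; 1)
  P = {2,3,4,5,6}:  v_{2} + v_{3} + v_{4} + v_{5} + v_{6} = v_{7}  ⇒ sig = (5; 1)

Sorted signature multiset PRS(X):
[(2; 1,1,1), (2; 1,2), (3; —), (4; 1), (5; 1)]


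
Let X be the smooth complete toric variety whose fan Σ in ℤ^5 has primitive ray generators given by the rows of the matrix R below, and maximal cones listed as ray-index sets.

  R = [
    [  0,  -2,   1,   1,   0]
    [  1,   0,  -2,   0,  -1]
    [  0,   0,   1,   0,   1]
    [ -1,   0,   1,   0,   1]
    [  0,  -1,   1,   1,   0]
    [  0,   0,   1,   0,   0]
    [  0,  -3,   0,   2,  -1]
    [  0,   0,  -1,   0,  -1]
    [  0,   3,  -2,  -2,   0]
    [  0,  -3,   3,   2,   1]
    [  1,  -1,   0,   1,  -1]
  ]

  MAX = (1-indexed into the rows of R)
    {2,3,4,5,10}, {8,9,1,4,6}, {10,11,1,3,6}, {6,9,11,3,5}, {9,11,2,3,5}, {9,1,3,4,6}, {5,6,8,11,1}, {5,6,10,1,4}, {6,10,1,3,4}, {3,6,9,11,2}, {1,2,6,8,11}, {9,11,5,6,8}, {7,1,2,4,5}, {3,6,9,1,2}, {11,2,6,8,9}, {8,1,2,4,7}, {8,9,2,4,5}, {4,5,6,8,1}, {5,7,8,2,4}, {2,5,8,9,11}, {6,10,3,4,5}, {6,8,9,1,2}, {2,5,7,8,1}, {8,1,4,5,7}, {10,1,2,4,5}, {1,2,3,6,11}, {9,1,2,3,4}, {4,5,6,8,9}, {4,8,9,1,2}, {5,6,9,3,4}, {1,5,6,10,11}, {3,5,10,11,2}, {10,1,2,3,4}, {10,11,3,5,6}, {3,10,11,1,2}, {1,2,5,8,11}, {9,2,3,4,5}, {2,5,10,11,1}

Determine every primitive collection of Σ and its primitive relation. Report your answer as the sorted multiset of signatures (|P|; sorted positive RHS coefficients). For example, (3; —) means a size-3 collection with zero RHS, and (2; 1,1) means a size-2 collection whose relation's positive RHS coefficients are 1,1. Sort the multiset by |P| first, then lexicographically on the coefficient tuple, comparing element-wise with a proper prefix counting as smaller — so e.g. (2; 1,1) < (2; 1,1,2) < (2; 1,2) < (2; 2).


Δ(Σ) — 11 vertices, 16 min non-faces:

  P={3,8}:  v_{3} + v_{8} = 0 ; sig = (2; —)
  P={4,11}:  v_{4} + v_{11} = v_{5} ; sig = (2; 1)
  P={9,10}:  v_{9} + v_{10} = v_{3} ; sig = (2; 1)
  P={8,10}:  v_{8} + v_{10} = v_{1} + v_{5} ; sig = (2; 1,1)
  P={6,7}:  v_{6} + v_{7} = v_{1} + v_{5} + v_{8} ; sig = (2; 1,1,1)
  P={7,9}:  v_{7} + v_{9} = v_{2} + v_{4} + v_{8} ; sig = (2; 1,1,1)
  P={3,7}:  v_{3} + v_{7} = v_{1} + v_{2} + v_{4} + v_{5} ; sig = (2; 1,1,1,1)
  P={7,11}:  v_{7} + v_{11} = v_{1} + v_{2} + 2·v_{5} + v_{8} ; sig = (2; 1,1,1,2)
  P={7,10}:  v_{7} + v_{10} = 2·v_{1} + v_{2} + v_{4} + 2·v_{5} ; sig = (2; 1,1,2,2)
  P={1,5,9}:  v_{1} + v_{5} + v_{9} = 0 ; sig = (3; —)
  P={2,4,6}:  v_{2} + v_{4} + v_{6} = 0 ; sig = (3; —)
  P={1,3,5}:  v_{1} + v_{3} + v_{5} = v_{10} ; sig = (3; 1)
  P={2,5,6}:  v_{2} + v_{5} + v_{6} = v_{11} ; sig = (3; 1)
  P={1,9,11}:  v_{1} + v_{9} + v_{11} = v_{2} + v_{6} ; sig = (3; 1,1)
  P={2,6,10}:  v_{2} + v_{6} + v_{10} = v_{1} + v_{3} + v_{11} ; sig = (3; 1,1,1)
  P={1,2,4,5,8}:  v_{1} + v_{2} + v_{4} + v_{5} + v_{8} = v_{7} ; sig = (5; 1)

Sorted signature multiset PRS(X):
    (2; —)
    (2; 1)
    (2; 1)
    (2; 1,1)
    (2; 1,1,1)
    (2; 1,1,1)
    (2; 1,1,1,1)
    (2; 1,1,1,2)
    (2; 1,1,2,2)
    (3; —)
    (3; —)
    (3; 1)
    (3; 1)
    (3; 1,1)
    (3; 1,1,1)
    (5; 1)


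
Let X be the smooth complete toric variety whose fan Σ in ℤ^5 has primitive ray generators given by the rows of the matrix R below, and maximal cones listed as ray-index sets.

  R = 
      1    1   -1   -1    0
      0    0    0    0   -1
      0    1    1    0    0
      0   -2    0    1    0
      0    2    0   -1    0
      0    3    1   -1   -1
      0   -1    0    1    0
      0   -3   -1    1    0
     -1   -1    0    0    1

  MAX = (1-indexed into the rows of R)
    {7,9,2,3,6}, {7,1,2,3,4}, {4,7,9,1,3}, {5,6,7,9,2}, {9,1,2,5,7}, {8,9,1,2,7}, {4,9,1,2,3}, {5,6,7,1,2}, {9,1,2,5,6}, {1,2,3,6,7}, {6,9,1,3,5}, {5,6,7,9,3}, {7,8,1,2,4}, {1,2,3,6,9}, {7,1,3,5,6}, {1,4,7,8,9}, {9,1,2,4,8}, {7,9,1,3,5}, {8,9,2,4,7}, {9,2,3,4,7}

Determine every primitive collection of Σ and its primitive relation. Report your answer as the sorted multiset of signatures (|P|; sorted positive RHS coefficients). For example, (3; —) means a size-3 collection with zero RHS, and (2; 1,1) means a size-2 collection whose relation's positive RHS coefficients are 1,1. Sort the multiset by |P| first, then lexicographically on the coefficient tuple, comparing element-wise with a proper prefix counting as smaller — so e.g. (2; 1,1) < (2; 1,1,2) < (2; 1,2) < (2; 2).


The 9 primitive collections of Σ (r=9, n=5):

  P={4,5}:  v_{4} + v_{5} = 0 ; sig = (2; —)
  P={3,8}:  v_{3} + v_{8} = v_{4} ; sig = (2; 1)
  P={6,8}:  v_{6} + v_{8} = v_{2} ; sig = (2; 1)
  P={4,6}:  v_{4} + v_{6} = v_{2} + v_{3} ; sig = (2; 1,1)
  P={5,8}:  v_{5} + v_{8} = v_{1} + v_{2} + v_{7} + v_{9} ; sig = (2; 1,1,1,1)
  P={2,3,5}:  v_{2} + v_{3} + v_{5} = v_{6} ; sig = (3; 1)
  P={1,6,7,9}:  v_{1} + v_{6} + v_{7} + v_{9} = v_{5} ; sig = (4; 1)
  P={1,2,3,7,9}:  v_{1} + v_{2} + v_{3} + v_{7} + v_{9} = 0 ; sig = (5; —)
  P={1,2,4,7,9}:  v_{1} + v_{2} + v_{4} + v_{7} + v_{9} = v_{8} ; sig = (5; 1)

so the primitive-relation signature multiset is
{ (2; —),  (2; 1) ×2,  (2; 1,1),  (2; 1,1,1,1),  (3; 1),  (4; 1),  (5; —),  (5; 1) }


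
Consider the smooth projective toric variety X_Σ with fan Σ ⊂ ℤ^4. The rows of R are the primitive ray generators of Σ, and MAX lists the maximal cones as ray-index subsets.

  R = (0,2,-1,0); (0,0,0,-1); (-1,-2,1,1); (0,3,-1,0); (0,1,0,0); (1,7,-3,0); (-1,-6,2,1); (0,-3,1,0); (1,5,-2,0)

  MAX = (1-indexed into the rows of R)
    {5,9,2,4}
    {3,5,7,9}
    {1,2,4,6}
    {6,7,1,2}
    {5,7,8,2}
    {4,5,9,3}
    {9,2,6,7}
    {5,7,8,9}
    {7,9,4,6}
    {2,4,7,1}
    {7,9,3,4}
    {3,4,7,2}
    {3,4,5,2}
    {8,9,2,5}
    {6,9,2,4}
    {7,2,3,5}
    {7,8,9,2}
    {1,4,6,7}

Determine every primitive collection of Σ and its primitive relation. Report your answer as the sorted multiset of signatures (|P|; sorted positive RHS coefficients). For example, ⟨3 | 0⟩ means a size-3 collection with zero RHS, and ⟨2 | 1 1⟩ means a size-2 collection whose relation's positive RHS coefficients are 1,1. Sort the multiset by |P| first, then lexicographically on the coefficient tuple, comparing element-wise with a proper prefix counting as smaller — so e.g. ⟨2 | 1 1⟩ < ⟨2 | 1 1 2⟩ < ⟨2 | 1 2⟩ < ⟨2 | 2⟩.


The 14 primitive collections of Σ (r=9, n=4):

  {4,8}:  v_{4} + v_{8} = 0  ⟹  sig = ⟨2 | 0⟩
  {1,5}:  v_{1} + v_{5} = v_{4}  ⟹  sig = ⟨2 | 1⟩
  {1,9}:  v_{1} + v_{9} = v_{6}  ⟹  sig = ⟨2 | 1⟩
  {3,8}:  v_{3} + v_{8} = v_{5} + v_{7}  ⟹  sig = ⟨2 | 1 1⟩
  {5,6}:  v_{5} + v_{6} = v_{4} + v_{9}  ⟹  sig = ⟨2 | 1 1⟩
  {1,8}:  v_{1} + v_{8} = v_{2} + v_{7} + v_{9}  ⟹  sig = ⟨2 | 1 1 1⟩
  {3,6}:  v_{3} + v_{6} = 2·v_{4} + v_{7} + v_{9}  ⟹  sig = ⟨2 | 1 1 2⟩
  {6,8}:  v_{6} + v_{8} = v_{2} + v_{7} + 2·v_{9}  ⟹  sig = ⟨2 | 1 1 2⟩
  {1,3}:  v_{1} + v_{3} = 2·v_{4} + v_{7}  ⟹  sig = ⟨2 | 1 2⟩
  {2,3,9}:  v_{2} + v_{3} + v_{9} = v_{4}  ⟹  sig = ⟨3 | 1⟩
  {4,5,7}:  v_{4} + v_{5} + v_{7} = v_{3}  ⟹  sig = ⟨3 | 1⟩
  {2,5,7,9}:  v_{2} + v_{5} + v_{7} + v_{9} = 0  ⟹  sig = ⟨4 | 0⟩
  {2,4,7,9}:  v_{2} + v_{4} + v_{7} + v_{9} = v_{1}  ⟹  sig = ⟨4 | 1⟩
  {2,4,6,7}:  v_{2} + v_{4} + v_{6} + v_{7} = 2·v_{1}  ⟹  sig = ⟨4 | 2⟩

Signatures (|P|; sorted positive RHS coefficients), sorted:
{ ⟨2 | 0⟩,  ⟨2 | 1⟩ ×2,  ⟨2 | 1 1⟩ ×2,  ⟨2 | 1 1 1⟩,  ⟨2 | 1 1 2⟩ ×2,  ⟨2 | 1 2⟩,  ⟨3 | 1⟩ ×2,  ⟨4 | 0⟩,  ⟨4 | 1⟩,  ⟨4 | 2⟩ }


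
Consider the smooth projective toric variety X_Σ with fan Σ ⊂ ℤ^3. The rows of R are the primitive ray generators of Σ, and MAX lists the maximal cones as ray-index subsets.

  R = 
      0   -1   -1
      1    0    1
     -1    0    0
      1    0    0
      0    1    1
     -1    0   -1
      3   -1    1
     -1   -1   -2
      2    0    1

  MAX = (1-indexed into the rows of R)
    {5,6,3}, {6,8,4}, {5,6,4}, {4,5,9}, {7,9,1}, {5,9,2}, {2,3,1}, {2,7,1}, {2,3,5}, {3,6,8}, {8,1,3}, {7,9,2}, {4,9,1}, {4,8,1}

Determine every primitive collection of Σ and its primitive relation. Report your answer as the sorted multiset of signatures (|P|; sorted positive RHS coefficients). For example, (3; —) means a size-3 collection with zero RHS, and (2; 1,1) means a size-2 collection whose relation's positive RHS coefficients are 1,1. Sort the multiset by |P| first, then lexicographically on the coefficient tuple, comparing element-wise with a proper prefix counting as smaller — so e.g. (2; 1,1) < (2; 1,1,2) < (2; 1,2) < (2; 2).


Δ(Σ) — 9 vertices, 16 min non-faces:

  P={1,5}:  v_{1} + v_{5} = 0 ; sig = (2; —)
  P={2,6}:  v_{2} + v_{6} = 0 ; sig = (2; —)
  P={3,4}:  v_{3} + v_{4} = 0 ; sig = (2; —)
  P={1,6}:  v_{1} + v_{6} = v_{8} ; sig = (2; 1)
  P={2,4}:  v_{2} + v_{4} = v_{9} ; sig = (2; 1)
  P={2,8}:  v_{2} + v_{8} = v_{1} ; sig = (2; 1)
  P={3,9}:  v_{3} + v_{9} = v_{2} ; sig = (2; 1)
  P={5,8}:  v_{5} + v_{8} = v_{6} ; sig = (2; 1)
  P={6,9}:  v_{6} + v_{9} = v_{4} ; sig = (2; 1)
  P={5,7}:  v_{5} + v_{7} = v_{2} + v_{9} ; sig = (2; 1,1)
  P={6,7}:  v_{6} + v_{7} = v_{1} + v_{9} ; sig = (2; 1,1)
  P={8,9}:  v_{8} + v_{9} = v_{1} + v_{4} ; sig = (2; 1,1)
  P={3,7}:  v_{3} + v_{7} = v_{1} + 2·v_{2} ; sig = (2; 1,2)
  P={4,7}:  v_{4} + v_{7} = v_{1} + 2·v_{9} ; sig = (2; 1,2)
  P={7,8}:  v_{7} + v_{8} = 2·v_{1} + v_{9} ; sig = (2; 1,2)
  P={1,2,9}:  v_{1} + v_{2} + v_{9} = v_{7} ; sig = (3; 1)

Hence PRS(X_Σ) =
    (2; —)
    (2; —)
    (2; —)
    (2; 1)
    (2; 1)
    (2; 1)
    (2; 1)
    (2; 1)
    (2; 1)
    (2; 1,1)
    (2; 1,1)
    (2; 1,1)
    (2; 1,2)
    (2; 1,2)
    (2; 1,2)
    (3; 1)


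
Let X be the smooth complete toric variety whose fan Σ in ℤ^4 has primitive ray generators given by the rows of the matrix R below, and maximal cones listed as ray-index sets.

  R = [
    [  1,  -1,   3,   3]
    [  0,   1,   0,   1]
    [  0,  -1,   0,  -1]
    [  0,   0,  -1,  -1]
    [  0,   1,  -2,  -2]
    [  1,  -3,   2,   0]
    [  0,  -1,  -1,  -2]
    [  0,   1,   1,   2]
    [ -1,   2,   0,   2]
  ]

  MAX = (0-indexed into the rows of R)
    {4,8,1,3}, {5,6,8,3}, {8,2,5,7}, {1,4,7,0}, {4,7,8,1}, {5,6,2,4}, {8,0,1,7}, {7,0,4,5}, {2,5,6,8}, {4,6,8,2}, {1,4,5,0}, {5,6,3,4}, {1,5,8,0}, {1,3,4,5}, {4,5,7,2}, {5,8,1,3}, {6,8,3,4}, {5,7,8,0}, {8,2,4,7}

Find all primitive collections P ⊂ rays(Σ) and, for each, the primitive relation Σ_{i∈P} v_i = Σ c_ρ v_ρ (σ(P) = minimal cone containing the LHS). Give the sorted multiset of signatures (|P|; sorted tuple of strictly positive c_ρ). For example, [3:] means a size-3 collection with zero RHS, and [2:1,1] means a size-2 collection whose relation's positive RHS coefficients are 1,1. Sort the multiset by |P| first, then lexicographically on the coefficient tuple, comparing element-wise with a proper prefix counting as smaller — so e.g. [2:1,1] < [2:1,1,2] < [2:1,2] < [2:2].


Minimal non-faces — 11 found among 9 rays, 19 max cones:

  {1,2}:  v_{1} + v_{2} = 0 ; sig = [2:]
  {6,7}:  v_{6} + v_{7} = 0 ; sig = [2:]
  {1,6}:  v_{1} + v_{6} = v_{3} ; sig = [2:1]
  {2,3}:  v_{2} + v_{3} = v_{6} ; sig = [2:1]
  {3,7}:  v_{3} + v_{7} = v_{1} ; sig = [2:1]
  {0,2}:  v_{0} + v_{2} = v_{5} + v_{7} ; sig = [2:1,1]
  {0,6}:  v_{0} + v_{6} = v_{1} + v_{5} ; sig = [2:1,1]
  {0,3}:  v_{0} + v_{3} = 2·v_{1} + v_{5} ; sig = [2:1,2]
  {4,5,8}:  v_{4} + v_{5} + v_{8} = 0 ; sig = [3:]
  {1,5,7}:  v_{1} + v_{5} + v_{7} = v_{0} ; sig = [3:1]
  {0,4,8}:  v_{0} + v_{4} + v_{8} = v_{1} + v_{7} ; sig = [3:1,1]

Sorted signature multiset PRS(X):
    |P|=2: 8 collections, coeffs (), (), (1), (1), (1), (1,1), (1,1), (1,2)
    |P|=3: 3 collections, coeffs (), (1), (1,1)


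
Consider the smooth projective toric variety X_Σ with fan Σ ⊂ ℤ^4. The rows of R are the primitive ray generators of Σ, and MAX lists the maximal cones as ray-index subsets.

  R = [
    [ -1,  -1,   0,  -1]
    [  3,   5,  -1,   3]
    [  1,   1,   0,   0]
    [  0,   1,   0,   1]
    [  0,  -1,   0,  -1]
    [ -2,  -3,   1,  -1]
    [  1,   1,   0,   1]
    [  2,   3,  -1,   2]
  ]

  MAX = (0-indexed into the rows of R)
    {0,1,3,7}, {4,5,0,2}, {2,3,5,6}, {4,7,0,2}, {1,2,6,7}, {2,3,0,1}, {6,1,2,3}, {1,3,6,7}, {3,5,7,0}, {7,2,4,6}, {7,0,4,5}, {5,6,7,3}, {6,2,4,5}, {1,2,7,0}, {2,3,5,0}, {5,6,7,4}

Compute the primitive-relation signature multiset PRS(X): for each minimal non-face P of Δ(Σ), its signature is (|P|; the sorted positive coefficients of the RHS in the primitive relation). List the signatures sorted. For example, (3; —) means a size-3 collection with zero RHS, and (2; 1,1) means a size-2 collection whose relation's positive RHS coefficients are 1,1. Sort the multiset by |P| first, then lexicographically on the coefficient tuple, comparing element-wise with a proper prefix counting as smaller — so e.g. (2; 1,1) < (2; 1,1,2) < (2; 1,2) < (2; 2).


Primitive collections (6):

  {0,6}:  v_{0} + v_{6} = 0  so sig = (2; —)
  {3,4}:  v_{3} + v_{4} = 0  so sig = (2; —)
  {1,4}:  v_{1} + v_{4} = v_{2} + v_{7}  so sig = (2; 1,1)
  {1,5}:  v_{1} + v_{5} = v_{3} + v_{6}  so sig = (2; 1,1)
  {2,3,7}:  v_{2} + v_{3} + v_{7} = v_{1}  so sig = (3; 1)
  {2,5,7}:  v_{2} + v_{5} + v_{7} = v_{6}  so sig = (3; 1)

Sorted signature multiset PRS(X):
[(2; —), (2; —), (2; 1,1), (2; 1,1), (3; 1), (3; 1)]


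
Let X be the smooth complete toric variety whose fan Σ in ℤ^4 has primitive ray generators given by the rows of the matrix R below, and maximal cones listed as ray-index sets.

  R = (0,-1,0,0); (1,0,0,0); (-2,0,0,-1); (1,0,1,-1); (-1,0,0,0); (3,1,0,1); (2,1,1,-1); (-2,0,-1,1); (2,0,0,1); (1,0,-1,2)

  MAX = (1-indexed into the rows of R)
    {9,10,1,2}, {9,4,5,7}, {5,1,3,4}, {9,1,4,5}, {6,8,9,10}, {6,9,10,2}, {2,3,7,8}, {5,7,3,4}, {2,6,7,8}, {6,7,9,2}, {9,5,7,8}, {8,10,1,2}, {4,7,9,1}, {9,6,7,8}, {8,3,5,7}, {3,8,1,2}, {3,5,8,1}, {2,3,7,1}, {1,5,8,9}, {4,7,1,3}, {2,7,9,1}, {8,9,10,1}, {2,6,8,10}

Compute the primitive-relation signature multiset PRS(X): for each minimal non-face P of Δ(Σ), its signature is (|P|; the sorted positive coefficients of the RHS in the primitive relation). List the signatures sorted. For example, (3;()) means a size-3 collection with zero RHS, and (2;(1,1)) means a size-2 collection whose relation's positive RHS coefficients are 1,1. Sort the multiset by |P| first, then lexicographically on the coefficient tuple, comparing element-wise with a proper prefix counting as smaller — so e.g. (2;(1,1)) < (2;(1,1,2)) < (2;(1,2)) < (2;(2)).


Primitive collections (15):

  P={2,5}:  v_{2} + v_{5} = 0 ; sig = (2;())
  P={3,9}:  v_{3} + v_{9} = 0 ; sig = (2;())
  P={4,8}:  v_{4} + v_{8} = v_{5} ; sig = (2;(1))
  P={4,10}:  v_{4} + v_{10} = v_{9} ; sig = (2;(1))
  P={7,10}:  v_{7} + v_{10} = v_{6} ; sig = (2;(1))
  P={1,6}:  v_{1} + v_{6} = v_{2} + v_{9} ; sig = (2;(1,1))
  P={2,4}:  v_{2} + v_{4} = v_{1} + v_{7} ; sig = (2;(1,1))
  P={3,10}:  v_{3} + v_{10} = v_{2} + v_{8} ; sig = (2;(1,1))
  P={4,6}:  v_{4} + v_{6} = v_{7} + v_{9} ; sig = (2;(1,1))
  P={5,10}:  v_{5} + v_{10} = v_{8} + v_{9} ; sig = (2;(1,1))
  P={3,6}:  v_{3} + v_{6} = v_{2} + v_{7} + v_{8} ; sig = (2;(1,1,1))
  P={5,6}:  v_{5} + v_{6} = v_{7} + v_{8} + v_{9} ; sig = (2;(1,1,1))
  P={1,7,8}:  v_{1} + v_{7} + v_{8} = 0 ; sig = (3;())
  P={1,5,7}:  v_{1} + v_{5} + v_{7} = v_{4} ; sig = (3;(1))
  P={2,8,9}:  v_{2} + v_{8} + v_{9} = v_{10} ; sig = (3;(1))

so the primitive-relation signature multiset is
[(2;()), (2;()), (2;(1)), (2;(1)), (2;(1)), (2;(1,1)), (2;(1,1)), (2;(1,1)), (2;(1,1)), (2;(1,1)), (2;(1,1,1)), (2;(1,1,1)), (3;()), (3;(1)), (3;(1))]


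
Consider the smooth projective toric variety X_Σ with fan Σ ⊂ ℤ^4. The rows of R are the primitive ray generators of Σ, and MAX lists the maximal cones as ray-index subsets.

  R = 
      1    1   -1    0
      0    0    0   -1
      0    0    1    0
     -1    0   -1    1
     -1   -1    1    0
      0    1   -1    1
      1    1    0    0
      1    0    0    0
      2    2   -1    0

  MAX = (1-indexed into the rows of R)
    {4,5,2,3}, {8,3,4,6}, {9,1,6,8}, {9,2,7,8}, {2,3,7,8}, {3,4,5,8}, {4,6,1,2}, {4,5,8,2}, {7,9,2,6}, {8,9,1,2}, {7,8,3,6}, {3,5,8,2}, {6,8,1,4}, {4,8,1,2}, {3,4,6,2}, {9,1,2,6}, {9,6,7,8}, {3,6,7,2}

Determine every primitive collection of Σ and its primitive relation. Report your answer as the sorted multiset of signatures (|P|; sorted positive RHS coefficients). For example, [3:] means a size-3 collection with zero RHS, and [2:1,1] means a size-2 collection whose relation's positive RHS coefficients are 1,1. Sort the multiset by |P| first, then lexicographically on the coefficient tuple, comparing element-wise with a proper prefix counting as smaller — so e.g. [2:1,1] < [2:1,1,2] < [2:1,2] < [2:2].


The 11 primitive collections of Σ (r=9, n=4):

  • {1,5}:  v_{1} + v_{5} = 0  so sig = [2:]
  • {1,3}:  v_{1} + v_{3} = v_{7}  so sig = [2:1]
  • {1,7}:  v_{1} + v_{7} = v_{9}  so sig = [2:1]
  • {4,7}:  v_{4} + v_{7} = v_{6}  so sig = [2:1]
  • {5,7}:  v_{5} + v_{7} = v_{3}  so sig = [2:1]
  • {5,9}:  v_{5} + v_{9} = v_{7}  so sig = [2:1]
  • {4,9}:  v_{4} + v_{9} = v_{1} + v_{6}  so sig = [2:1,1]
  • {5,6}:  v_{5} + v_{6} = v_{3} + v_{4}  so sig = [2:1,1]
  • {3,9}:  v_{3} + v_{9} = 2·v_{7}  so sig = [2:2]
  • {2,6,8}:  v_{2} + v_{6} + v_{8} = v_{1}  so sig = [3:1]
  • {2,3,4,8}:  v_{2} + v_{3} + v_{4} + v_{8} = 0  so sig = [4:]

so the primitive-relation signature multiset is
    [2:]
    [2:1]
    [2:1]
    [2:1]
    [2:1]
    [2:1]
    [2:1,1]
    [2:1,1]
    [2:2]
    [3:1]
    [4:]


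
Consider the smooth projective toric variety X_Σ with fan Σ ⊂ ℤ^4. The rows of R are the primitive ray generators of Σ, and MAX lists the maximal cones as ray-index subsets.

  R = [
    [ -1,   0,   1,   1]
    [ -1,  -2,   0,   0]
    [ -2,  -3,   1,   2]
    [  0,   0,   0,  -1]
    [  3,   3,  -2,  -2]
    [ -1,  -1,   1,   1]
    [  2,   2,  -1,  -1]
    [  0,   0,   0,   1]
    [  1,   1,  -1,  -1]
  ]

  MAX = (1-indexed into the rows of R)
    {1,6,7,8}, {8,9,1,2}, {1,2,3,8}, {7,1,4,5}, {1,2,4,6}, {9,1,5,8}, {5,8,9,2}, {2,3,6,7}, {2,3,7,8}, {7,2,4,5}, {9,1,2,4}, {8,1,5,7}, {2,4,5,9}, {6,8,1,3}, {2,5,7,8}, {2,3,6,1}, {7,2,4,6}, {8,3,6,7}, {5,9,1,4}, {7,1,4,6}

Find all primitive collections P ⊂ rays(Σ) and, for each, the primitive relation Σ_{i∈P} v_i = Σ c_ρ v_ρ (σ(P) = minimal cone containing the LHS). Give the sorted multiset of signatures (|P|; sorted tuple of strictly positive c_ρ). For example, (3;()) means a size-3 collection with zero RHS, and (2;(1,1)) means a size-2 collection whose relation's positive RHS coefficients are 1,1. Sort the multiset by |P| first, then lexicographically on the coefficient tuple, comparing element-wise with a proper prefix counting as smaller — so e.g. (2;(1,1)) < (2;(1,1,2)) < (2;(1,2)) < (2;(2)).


Minimal non-faces — 11 found among 9 rays, 20 max cones:

  {4,8}:  v_{4} + v_{8} = 0  ⟹  sig = (2;())
  {6,9}:  v_{6} + v_{9} = 0  ⟹  sig = (2;())
  {5,6}:  v_{5} + v_{6} = v_{7}  ⟹  sig = (2;(1))
  {7,9}:  v_{7} + v_{9} = v_{5}  ⟹  sig = (2;(1))
  {3,4}:  v_{3} + v_{4} = v_{2} + v_{6}  ⟹  sig = (2;(1,1))
  {3,9}:  v_{3} + v_{9} = v_{2} + v_{8}  ⟹  sig = (2;(1,1))
  {3,5}:  v_{3} + v_{5} = v_{2} + v_{7} + v_{8}  ⟹  sig = (2;(1,1,1))
  {1,2,7}:  v_{1} + v_{2} + v_{7} = 0  ⟹  sig = (3;())
  {1,2,5}:  v_{1} + v_{2} + v_{5} = v_{9}  ⟹  sig = (3;(1))
  {2,6,8}:  v_{2} + v_{6} + v_{8} = v_{3}  ⟹  sig = (3;(1))
  {1,3,7}:  v_{1} + v_{3} + v_{7} = v_{6} + v_{8}  ⟹  sig = (3;(1,1))

Signatures (|P|; sorted positive RHS coefficients), sorted:
{ (2;()) ×2,  (2;(1)) ×2,  (2;(1,1)) ×2,  (2;(1,1,1)),  (3;()),  (3;(1)) ×2,  (3;(1,1)) }


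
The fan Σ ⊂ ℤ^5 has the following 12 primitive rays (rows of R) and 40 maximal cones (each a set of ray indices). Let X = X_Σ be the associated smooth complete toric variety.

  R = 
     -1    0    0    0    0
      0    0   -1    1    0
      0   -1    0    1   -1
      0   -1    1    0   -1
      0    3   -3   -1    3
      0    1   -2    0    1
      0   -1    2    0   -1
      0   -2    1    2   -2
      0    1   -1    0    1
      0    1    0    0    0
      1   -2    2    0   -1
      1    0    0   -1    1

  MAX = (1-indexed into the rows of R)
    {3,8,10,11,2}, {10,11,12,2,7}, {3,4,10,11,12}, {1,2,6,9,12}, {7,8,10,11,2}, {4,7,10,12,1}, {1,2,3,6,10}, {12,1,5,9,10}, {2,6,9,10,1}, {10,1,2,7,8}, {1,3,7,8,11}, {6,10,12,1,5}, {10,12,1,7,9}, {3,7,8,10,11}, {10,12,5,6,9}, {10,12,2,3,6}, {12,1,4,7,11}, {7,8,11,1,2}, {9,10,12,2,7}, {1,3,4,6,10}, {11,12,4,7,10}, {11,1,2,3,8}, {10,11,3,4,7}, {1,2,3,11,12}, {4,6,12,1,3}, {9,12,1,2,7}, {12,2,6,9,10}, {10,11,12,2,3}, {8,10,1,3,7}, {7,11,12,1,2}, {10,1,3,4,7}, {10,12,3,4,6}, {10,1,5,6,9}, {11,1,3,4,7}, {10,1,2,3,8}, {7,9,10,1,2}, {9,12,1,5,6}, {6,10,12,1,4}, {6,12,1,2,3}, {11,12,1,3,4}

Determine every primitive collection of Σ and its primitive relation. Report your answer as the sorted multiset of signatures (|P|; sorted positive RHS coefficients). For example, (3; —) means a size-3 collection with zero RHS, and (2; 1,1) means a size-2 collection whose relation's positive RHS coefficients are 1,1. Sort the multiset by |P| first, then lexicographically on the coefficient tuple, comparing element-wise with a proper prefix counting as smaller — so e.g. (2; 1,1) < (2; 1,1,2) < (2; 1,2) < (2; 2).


Primitive collections (22):

  P = {4,9}:  v_{4} + v_{9} = 0  →  sig = (2; —)
  P = {6,7}:  v_{6} + v_{7} = 0  →  sig = (2; —)
  P = {2,4}:  v_{2} + v_{4} = v_{3}  →  sig = (2; 1)
  P = {3,9}:  v_{3} + v_{9} = v_{2}  →  sig = (2; 1)
  P = {3,5}:  v_{3} + v_{5} = v_{6} + v_{9}  →  sig = (2; 1,1)
  P = {5,8}:  v_{5} + v_{8} = v_{2} + v_{9}  →  sig = (2; 1,1)
  P = {5,11}:  v_{5} + v_{11} = v_{9} + v_{12}  →  sig = (2; 1,1)
  P = {6,8}:  v_{6} + v_{8} = v_{2} + v_{3}  →  sig = (2; 1,1)
  P = {6,11}:  v_{6} + v_{11} = v_{3} + v_{12}  →  sig = (2; 1,1)
  P = {8,12}:  v_{8} + v_{12} = v_{2} + v_{11}  →  sig = (2; 1,1)
  P = {9,11}:  v_{9} + v_{11} = v_{2} + v_{7} + v_{12}  →  sig = (2; 1,1,1)
  P = {4,5}:  v_{4} + v_{5} = v_{1} + v_{6} + v_{10} + v_{12}  →  sig = (2; 1,1,1,1)
  P = {5,7}:  v_{5} + v_{7} = v_{1} + v_{9} + v_{10} + v_{12}  →  sig = (2; 1,1,1,1)
  P = {2,5}:  v_{2} + v_{5} = v_{6} + 2·v_{9}  →  sig = (2; 1,2)
  P = {4,8}:  v_{4} + v_{8} = 2·v_{3} + v_{7}  →  sig = (2; 1,2)
  P = {8,9}:  v_{8} + v_{9} = 2·v_{2} + v_{7}  →  sig = (2; 1,2)
  P = {1,10,11}:  v_{1} + v_{10} + v_{11} = v_{7}  →  sig = (3; 1)
  P = {2,3,7}:  v_{2} + v_{3} + v_{7} = v_{8}  →  sig = (3; 1)
  P = {3,7,12}:  v_{3} + v_{7} + v_{12} = v_{11}  →  sig = (3; 1)
  P = {1,3,10,12}:  v_{1} + v_{3} + v_{10} + v_{12} = 0  →  sig = (4; —)
  P = {1,2,10,12}:  v_{1} + v_{2} + v_{10} + v_{12} = v_{9}  →  sig = (4; 1)
  P = {1,6,9,10,12}:  v_{1} + v_{6} + v_{9} + v_{10} + v_{12} = v_{5}  →  sig = (5; 1)

Hence PRS(X_Σ) =
    |P|=2: 16 collections, coeffs (), (), (1), (1), (1,1), (1,1), (1,1), (1,1), (1,1), (1,1), (1,1,1), (1,1,1,1), (1,1,1,1), (1,2), (1,2), (1,2)
    |P|=3: 3 collections, coeffs (1), (1), (1)
    |P|=4: 2 collections, coeffs (), (1)
    |P|=5: 1 collection, coeffs (1)


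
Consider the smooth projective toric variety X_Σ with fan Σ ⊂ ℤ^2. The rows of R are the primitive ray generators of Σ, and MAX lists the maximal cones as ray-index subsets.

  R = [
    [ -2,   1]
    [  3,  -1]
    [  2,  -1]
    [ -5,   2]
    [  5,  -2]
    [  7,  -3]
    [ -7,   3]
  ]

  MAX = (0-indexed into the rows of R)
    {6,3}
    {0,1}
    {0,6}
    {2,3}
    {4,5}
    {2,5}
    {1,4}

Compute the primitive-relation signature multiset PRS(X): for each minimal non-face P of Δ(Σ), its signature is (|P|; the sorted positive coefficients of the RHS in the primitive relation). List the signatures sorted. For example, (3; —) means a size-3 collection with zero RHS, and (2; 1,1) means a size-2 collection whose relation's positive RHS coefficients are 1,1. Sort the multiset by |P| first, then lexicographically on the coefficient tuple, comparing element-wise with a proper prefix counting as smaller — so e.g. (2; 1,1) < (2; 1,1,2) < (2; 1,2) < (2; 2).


Σ has 14 primitive collections:

  P={0,2}:  v_{0} + v_{2} = 0  ⇒ sig = (2; —)
  P={3,4}:  v_{3} + v_{4} = 0  ⇒ sig = (2; —)
  P={5,6}:  v_{5} + v_{6} = 0  ⇒ sig = (2; —)
  P={0,3}:  v_{0} + v_{3} = v_{6}  ⇒ sig = (2; 1)
  P={0,4}:  v_{0} + v_{4} = v_{1}  ⇒ sig = (2; 1)
  P={0,5}:  v_{0} + v_{5} = v_{4}  ⇒ sig = (2; 1)
  P={1,2}:  v_{1} + v_{2} = v_{4}  ⇒ sig = (2; 1)
  P={1,3}:  v_{1} + v_{3} = v_{0}  ⇒ sig = (2; 1)
  P={2,4}:  v_{2} + v_{4} = v_{5}  ⇒ sig = (2; 1)
  P={2,6}:  v_{2} + v_{6} = v_{3}  ⇒ sig = (2; 1)
  P={3,5}:  v_{3} + v_{5} = v_{2}  ⇒ sig = (2; 1)
  P={4,6}:  v_{4} + v_{6} = v_{0}  ⇒ sig = (2; 1)
  P={1,5}:  v_{1} + v_{5} = 2·v_{4}  ⇒ sig = (2; 2)
  P={1,6}:  v_{1} + v_{6} = 2·v_{0}  ⇒ sig = (2; 2)

Sorted signature multiset PRS(X):
{ (2; —) ×3,  (2; 1) ×9,  (2; 2) ×2 }


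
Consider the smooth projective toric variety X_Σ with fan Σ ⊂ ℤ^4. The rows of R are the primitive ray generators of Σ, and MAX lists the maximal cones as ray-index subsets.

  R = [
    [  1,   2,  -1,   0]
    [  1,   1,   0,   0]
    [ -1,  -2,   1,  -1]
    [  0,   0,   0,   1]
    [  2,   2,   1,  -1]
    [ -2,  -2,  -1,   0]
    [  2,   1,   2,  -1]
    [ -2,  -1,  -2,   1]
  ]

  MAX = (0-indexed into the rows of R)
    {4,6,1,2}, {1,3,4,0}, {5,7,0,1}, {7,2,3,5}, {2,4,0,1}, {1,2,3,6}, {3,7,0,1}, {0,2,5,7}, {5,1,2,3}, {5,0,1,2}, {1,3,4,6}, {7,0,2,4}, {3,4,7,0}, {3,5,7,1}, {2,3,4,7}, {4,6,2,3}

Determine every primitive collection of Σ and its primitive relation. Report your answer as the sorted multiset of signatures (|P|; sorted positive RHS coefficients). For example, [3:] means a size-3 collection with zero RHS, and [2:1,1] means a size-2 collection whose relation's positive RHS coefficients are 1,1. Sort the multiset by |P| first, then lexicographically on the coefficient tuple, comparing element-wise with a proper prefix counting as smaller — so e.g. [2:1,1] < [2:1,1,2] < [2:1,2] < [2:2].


Δ(Σ) — 8 vertices, 9 min non-faces:

  {6,7}:  v_{6} + v_{7} = 0  ⇒ sig = [2:]
  {0,6}:  v_{0} + v_{6} = v_{1} + v_{4}  ⇒ sig = [2:1,1]
  {4,5}:  v_{4} + v_{5} = v_{0} + v_{2}  ⇒ sig = [2:1,1]
  {5,6}:  v_{5} + v_{6} = v_{1} + v_{2}  ⇒ sig = [2:1,1]
  {0,2,3}:  v_{0} + v_{2} + v_{3} = 0  ⇒ sig = [3:]
  {1,2,7}:  v_{1} + v_{2} + v_{7} = v_{5}  ⇒ sig = [3:1]
  {1,4,7}:  v_{1} + v_{4} + v_{7} = v_{0}  ⇒ sig = [3:1]
  {0,3,5}:  v_{0} + v_{3} + v_{5} = v_{1} + v_{7}  ⇒ sig = [3:1,1]
  {1,2,3,4}:  v_{1} + v_{2} + v_{3} + v_{4} = v_{6}  ⇒ sig = [4:1]

Signatures (|P|; sorted positive RHS coefficients), sorted:
[[2:], [2:1,1], [2:1,1], [2:1,1], [3:], [3:1], [3:1], [3:1,1], [4:1]]


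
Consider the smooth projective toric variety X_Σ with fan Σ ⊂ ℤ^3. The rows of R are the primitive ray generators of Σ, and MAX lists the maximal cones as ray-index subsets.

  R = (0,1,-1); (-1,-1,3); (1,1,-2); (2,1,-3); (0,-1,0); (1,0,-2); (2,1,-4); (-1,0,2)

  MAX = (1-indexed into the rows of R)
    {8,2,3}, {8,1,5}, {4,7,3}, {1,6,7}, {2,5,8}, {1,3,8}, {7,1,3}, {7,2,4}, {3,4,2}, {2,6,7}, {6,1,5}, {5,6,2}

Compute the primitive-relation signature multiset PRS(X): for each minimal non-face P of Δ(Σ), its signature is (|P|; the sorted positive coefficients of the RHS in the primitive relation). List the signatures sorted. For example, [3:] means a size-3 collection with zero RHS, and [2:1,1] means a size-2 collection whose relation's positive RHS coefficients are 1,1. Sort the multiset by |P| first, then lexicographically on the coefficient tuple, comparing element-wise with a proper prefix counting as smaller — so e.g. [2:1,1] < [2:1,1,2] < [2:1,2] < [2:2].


11 collections generate NE(X_Σ); each relation:

  P={6,8}:  v_{6} + v_{8} = 0  ⟹  sig = [2:]
  P={1,2}:  v_{1} + v_{2} = v_{8}  ⟹  sig = [2:1]
  P={3,5}:  v_{3} + v_{5} = v_{6}  ⟹  sig = [2:1]
  P={3,6}:  v_{3} + v_{6} = v_{7}  ⟹  sig = [2:1]
  P={7,8}:  v_{7} + v_{8} = v_{3}  ⟹  sig = [2:1]
  P={4,5}:  v_{4} + v_{5} = v_{2} + v_{6} + v_{7}  ⟹  sig = [2:1,1,1]
  P={4,6}:  v_{4} + v_{6} = v_{2} + 2·v_{7}  ⟹  sig = [2:1,2]
  P={4,8}:  v_{4} + v_{8} = v_{2} + 2·v_{3}  ⟹  sig = [2:1,2]
  P={1,4}:  v_{1} + v_{4} = 2·v_{3}  ⟹  sig = [2:2]
  P={5,7}:  v_{5} + v_{7} = 2·v_{6}  ⟹  sig = [2:2]
  P={2,3,7}:  v_{2} + v_{3} + v_{7} = v_{4}  ⟹  sig = [3:1]

Hence PRS(X_Σ) =
    [2:]
    [2:1]
    [2:1]
    [2:1]
    [2:1]
    [2:1,1,1]
    [2:1,2]
    [2:1,2]
    [2:2]
    [2:2]
    [3:1]


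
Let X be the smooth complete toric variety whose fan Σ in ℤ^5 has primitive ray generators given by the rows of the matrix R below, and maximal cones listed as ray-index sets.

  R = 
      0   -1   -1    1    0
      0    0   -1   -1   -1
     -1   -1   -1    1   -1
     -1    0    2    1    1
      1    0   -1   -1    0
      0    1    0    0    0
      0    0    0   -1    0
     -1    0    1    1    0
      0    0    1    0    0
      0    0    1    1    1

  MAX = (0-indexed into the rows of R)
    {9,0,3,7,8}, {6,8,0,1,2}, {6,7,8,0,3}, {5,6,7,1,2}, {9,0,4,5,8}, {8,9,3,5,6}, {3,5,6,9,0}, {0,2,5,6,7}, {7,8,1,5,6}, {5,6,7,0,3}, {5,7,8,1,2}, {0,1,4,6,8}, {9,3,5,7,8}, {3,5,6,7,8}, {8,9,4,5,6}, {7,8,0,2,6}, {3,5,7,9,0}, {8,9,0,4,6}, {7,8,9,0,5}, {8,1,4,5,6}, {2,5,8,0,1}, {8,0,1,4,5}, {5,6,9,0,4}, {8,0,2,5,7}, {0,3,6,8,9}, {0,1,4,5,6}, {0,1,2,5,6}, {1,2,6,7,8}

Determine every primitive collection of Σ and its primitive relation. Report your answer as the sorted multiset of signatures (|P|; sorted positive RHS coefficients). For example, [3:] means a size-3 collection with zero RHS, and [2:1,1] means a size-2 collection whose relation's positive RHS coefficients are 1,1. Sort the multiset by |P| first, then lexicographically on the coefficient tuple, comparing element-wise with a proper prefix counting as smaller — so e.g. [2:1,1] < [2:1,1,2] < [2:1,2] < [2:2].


Σ has 12 primitive collections:

  {1,9}:  v_{1} + v_{9} = 0 ; sig = [2:]
  {4,7}:  v_{4} + v_{7} = 0 ; sig = [2:]
  {1,3}:  v_{1} + v_{3} = v_{6} + v_{7} ; sig = [2:1,1]
  {2,4}:  v_{2} + v_{4} = v_{0} + v_{1} ; sig = [2:1,1]
  {2,9}:  v_{2} + v_{9} = v_{0} + v_{7} ; sig = [2:1,1]
  {3,4}:  v_{3} + v_{4} = v_{6} + v_{9} ; sig = [2:1,1]
  {2,3}:  v_{2} + v_{3} = v_{0} + v_{6} + 2·v_{7} ; sig = [2:1,1,2]
  {0,1,7}:  v_{0} + v_{1} + v_{7} = v_{2} ; sig = [3:1]
  {6,7,9}:  v_{6} + v_{7} + v_{9} = v_{3} ; sig = [3:1]
  {0,5,6,8}:  v_{0} + v_{5} + v_{6} + v_{8} = 0 ; sig = [4:]
  {0,3,5,8}:  v_{0} + v_{3} + v_{5} + v_{8} = v_{7} + v_{9} ; sig = [4:1,1]
  {2,5,6,8}:  v_{2} + v_{5} + v_{6} + v_{8} = v_{1} + v_{7} ; sig = [4:1,1]

Hence PRS(X_Σ) =
[[2:], [2:], [2:1,1], [2:1,1], [2:1,1], [2:1,1], [2:1,1,2], [3:1], [3:1], [4:], [4:1,1], [4:1,1]]


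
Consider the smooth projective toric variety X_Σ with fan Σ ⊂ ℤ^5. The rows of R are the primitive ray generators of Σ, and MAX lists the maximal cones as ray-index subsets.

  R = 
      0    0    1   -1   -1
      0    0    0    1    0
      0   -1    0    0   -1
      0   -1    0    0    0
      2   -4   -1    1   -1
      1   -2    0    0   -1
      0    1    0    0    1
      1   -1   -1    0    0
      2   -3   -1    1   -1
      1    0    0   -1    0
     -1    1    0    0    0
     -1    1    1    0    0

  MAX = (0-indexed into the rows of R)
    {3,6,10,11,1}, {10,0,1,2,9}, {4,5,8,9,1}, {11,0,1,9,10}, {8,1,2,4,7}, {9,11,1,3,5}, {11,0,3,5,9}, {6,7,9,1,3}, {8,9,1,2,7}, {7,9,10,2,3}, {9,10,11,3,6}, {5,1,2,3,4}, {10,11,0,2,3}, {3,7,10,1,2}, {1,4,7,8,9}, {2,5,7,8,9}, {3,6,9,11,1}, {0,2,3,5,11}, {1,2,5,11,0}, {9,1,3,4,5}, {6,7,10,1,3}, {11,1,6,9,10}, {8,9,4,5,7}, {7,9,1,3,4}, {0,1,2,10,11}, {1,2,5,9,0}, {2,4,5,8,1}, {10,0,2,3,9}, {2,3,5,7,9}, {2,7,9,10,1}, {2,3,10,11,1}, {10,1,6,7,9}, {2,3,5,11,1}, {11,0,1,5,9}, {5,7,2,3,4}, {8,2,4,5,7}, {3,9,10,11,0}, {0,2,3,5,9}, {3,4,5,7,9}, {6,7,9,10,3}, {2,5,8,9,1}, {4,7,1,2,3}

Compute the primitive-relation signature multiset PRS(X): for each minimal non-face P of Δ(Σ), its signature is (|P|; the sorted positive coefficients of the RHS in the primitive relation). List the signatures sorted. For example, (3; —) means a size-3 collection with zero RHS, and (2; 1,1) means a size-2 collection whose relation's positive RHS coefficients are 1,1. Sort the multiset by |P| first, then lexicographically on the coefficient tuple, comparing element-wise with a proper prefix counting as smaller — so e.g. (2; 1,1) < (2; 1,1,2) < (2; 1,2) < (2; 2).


Δ(Σ) — 12 vertices, 21 min non-faces:

  P = {2,6}:  v_{2} + v_{6} = 0 ; sig = (2; —)
  P = {7,11}:  v_{7} + v_{11} = 0 ; sig = (2; —)
  P = {3,8}:  v_{3} + v_{8} = v_{4} ; sig = (2; 1)
  P = {5,10}:  v_{5} + v_{10} = v_{2} ; sig = (2; 1)
  P = {0,6}:  v_{0} + v_{6} = v_{9} + v_{11} ; sig = (2; 1,1)
  P = {0,7}:  v_{0} + v_{7} = v_{2} + v_{9} ; sig = (2; 1,1)
  P = {8,11}:  v_{8} + v_{11} = v_{1} + v_{5} ; sig = (2; 1,1)
  P = {4,11}:  v_{4} + v_{11} = v_{1} + v_{3} + v_{5} ; sig = (2; 1,1,1)
  P = {5,6}:  v_{5} + v_{6} = v_{1} + v_{3} + v_{9} ; sig = (2; 1,1,1)
  P = {8,10}:  v_{8} + v_{10} = v_{1} + v_{2} + v_{7} ; sig = (2; 1,1,1)
  P = {0,8}:  v_{0} + v_{8} = v_{1} + v_{2} + v_{5} + v_{9} ; sig = (2; 1,1,1,1)
  P = {4,10}:  v_{4} + v_{10} = v_{1} + v_{2} + v_{3} + v_{7} ; sig = (2; 1,1,1,1)
  P = {6,8}:  v_{6} + v_{8} = 2·v_{1} + v_{3} + v_{7} + v_{9} ; sig = (2; 1,1,1,2)
  P = {4,6}:  v_{4} + v_{6} = 2·v_{1} + 2·v_{3} + v_{7} + v_{9} ; sig = (2; 1,1,2,2)
  P = {0,4}:  v_{0} + v_{4} = 2·v_{5} ; sig = (2; 2)
  P = {1,5,7}:  v_{1} + v_{5} + v_{7} = v_{8} ; sig = (3; 1)
  P = {2,9,11}:  v_{2} + v_{9} + v_{11} = v_{0} ; sig = (3; 1)
  P = {0,1,3}:  v_{0} + v_{1} + v_{3} = v_{5} + v_{11} ; sig = (3; 1,1)
  P = {2,4,9}:  v_{2} + v_{4} + v_{9} = 2·v_{5} + v_{7} ; sig = (3; 1,2)
  P = {1,3,9,10}:  v_{1} + v_{3} + v_{9} + v_{10} = 0 ; sig = (4; —)
  P = {1,2,3,9}:  v_{1} + v_{2} + v_{3} + v_{9} = v_{5} ; sig = (4; 1)

so the primitive-relation signature multiset is
    |P|=2: 15 collections, coeffs (), (), (1), (1), (1,1), (1,1), (1,1), (1,1,1), (1,1,1), (1,1,1), (1,1,1,1), (1,1,1,1), (1,1,1,2), (1,1,2,2), (2)
    |P|=3: 4 collections, coeffs (1), (1), (1,1), (1,2)
    |P|=4: 2 collections, coeffs (), (1)
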